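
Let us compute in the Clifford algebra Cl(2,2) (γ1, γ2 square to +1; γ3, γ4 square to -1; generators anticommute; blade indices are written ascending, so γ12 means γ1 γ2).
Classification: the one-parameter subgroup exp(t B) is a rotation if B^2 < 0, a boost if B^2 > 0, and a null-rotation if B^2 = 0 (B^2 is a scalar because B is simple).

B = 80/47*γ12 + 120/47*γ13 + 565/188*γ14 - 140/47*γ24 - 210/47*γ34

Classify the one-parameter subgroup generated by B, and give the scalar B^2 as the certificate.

B^2 term by term: the squares give (80/47)^2*(γ12)^2 + (120/47)^2*(γ13)^2 + (565/188)^2*(γ14)^2 + (-140/47)^2*(γ24)^2 + (-210/47)^2*(γ34)^2 = 6400/2209*(-1) + 14400/2209*(+1) + 319225/35344*(+1) + 19600/2209*(+1) + 44100/2209*(-1) = 25/16 (each basis 2-blade squares to minus the product of its generators' squares); cross terms between blades sharing an index anticommute and cancel; the commuting (index-disjoint) pairs give grade-4 terms 2*c*c'*(blade product), which cancel blade by blade — γ1234: -33600/2209 + 33600/2209 = 0 — confirming B is simple. So B^2 = 25/16.
Answer: boost, certificate B^2 = 25/16. B^2 = 25/16 is basis-independent, so its sign is the whole story.


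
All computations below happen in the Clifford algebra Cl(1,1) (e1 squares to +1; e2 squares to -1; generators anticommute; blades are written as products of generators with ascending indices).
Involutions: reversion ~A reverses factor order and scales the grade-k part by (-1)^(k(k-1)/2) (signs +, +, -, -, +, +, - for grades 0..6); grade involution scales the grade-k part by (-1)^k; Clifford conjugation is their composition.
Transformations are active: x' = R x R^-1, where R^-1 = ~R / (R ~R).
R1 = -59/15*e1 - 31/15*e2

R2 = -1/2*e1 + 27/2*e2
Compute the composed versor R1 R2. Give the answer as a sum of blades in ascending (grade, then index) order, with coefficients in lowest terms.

Distribute over the terms of R1 (each basis-blade product reordered to ascending indices, repeated generators contracted through their squares):
(-59/15*e1) R2 = 59/30 - 531/10*e1 e2
(-31/15*e2) R2 = 279/10 - 31/30*e1 e2
Summing the partial products and collecting blades:
Answer: 448/15 - 812/15*e1 e2


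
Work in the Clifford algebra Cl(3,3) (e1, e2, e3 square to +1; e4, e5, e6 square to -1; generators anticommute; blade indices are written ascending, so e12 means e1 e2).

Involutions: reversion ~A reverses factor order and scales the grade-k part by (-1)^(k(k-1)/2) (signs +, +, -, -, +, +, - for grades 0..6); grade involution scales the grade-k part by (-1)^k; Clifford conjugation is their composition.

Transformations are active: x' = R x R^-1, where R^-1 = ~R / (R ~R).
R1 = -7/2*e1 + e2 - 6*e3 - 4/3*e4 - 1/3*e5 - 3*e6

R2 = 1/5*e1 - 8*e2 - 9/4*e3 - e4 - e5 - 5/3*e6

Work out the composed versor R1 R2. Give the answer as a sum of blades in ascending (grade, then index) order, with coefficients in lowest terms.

Distribute over the terms of R1 (each basis-blade product reordered to ascending indices, repeated generators contracted through their squares):
(-7/2*e1) R2 = -7/10 + 28*e12 + 63/8*e13 + 7/2*e14 + 7/2*e15 + 35/6*e16
(e2) R2 = -8 - 1/5*e12 - 9/4*e23 - e24 - e25 - 5/3*e26
(-6*e3) R2 = 27/2 + 6/5*e13 - 48*e23 + 6*e34 + 6*e35 + 10*e36
(-4/3*e4) R2 = -4/3 + 4/15*e14 - 32/3*e24 - 3*e34 + 4/3*e45 + 20/9*e46
(-1/3*e5) R2 = -1/3 + 1/15*e15 - 8/3*e25 - 3/4*e35 - 1/3*e45 + 5/9*e56
(-3*e6) R2 = -5 + 3/5*e16 - 24*e26 - 27/4*e36 - 3*e46 - 3*e56
Summing the partial products and collecting blades:
Answer: -28/15 + 139/5*e12 + 363/40*e13 + 113/30*e14 + 107/30*e15 + 193/30*e16 - 201/4*e23 - 35/3*e24 - 11/3*e25 - 77/3*e26 + 3*e34 + 21/4*e35 + 13/4*e36 + e45 - 7/9*e46 - 22/9*e56


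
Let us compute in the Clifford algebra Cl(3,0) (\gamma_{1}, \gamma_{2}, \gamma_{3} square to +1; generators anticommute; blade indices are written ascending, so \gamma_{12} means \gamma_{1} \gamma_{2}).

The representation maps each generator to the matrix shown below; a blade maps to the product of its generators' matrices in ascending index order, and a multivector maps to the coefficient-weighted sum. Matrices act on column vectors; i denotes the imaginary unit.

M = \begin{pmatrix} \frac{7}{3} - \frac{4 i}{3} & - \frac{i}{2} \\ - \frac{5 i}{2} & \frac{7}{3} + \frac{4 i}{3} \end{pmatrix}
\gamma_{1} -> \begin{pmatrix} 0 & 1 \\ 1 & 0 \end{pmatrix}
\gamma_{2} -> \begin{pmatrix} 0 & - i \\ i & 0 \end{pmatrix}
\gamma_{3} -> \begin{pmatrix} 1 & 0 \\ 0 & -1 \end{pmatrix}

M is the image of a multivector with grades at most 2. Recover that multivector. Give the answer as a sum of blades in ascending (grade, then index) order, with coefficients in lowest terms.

Method: 1, rho(\gamma_{1}), rho(\gamma_{2}), rho(\gamma_{3}) form a trace-orthogonal basis of the 2x2 complex matrices (tr(X Y) = 2 if X = Y, else 0), so M = m0*1 + m1*rho(\gamma_{1}) + m2*rho(\gamma_{2}) + m3*rho(\gamma_{3}) with m0 = tr(M)/2 = \frac{7}{3}, m1 = tr(M rho(\gamma_{1}))/2 = - \frac{3 i}{2}, m2 = tr(M rho(\gamma_{2}))/2 = -1, m3 = tr(M rho(\gamma_{3}))/2 = - \frac{4 i}{3}.
Multiplying table entries, the bivector images are rho(\gamma_{12}) = i*rho(\gamma_{3}), rho(\gamma_{13}) = -i*rho(\gamma_{2}), rho(\gamma_{23}) = i*rho(\gamma_{1}); with real blade coefficients the real parts of m0..m3 are the coefficients of 1, \gamma_{1}, \gamma_{2}, \gamma_{3} and the imaginary parts give the bivectors (\gamma_{23}: Im m1, \gamma_{13}: -Im m2, \gamma_{12}: Im m3).
Answer: \frac{7}{3} - \gamma_{2} - \frac{4}{3} \gamma_{12} - \frac{3}{2} \gamma_{23}


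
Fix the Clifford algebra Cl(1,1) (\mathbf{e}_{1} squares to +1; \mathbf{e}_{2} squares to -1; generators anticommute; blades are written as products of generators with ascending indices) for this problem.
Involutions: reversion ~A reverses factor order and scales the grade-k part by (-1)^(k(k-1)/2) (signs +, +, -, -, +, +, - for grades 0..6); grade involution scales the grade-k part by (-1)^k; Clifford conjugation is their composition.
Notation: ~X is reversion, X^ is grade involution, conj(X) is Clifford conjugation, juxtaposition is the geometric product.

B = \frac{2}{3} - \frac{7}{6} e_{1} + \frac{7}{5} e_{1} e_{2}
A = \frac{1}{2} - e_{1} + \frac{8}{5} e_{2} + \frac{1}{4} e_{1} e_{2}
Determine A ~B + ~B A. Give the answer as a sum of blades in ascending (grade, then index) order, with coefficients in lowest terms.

first term: \frac{23}{20} - \frac{349}{100} e_{1} + \frac{331}{120} e_{2} + \frac{4}{3} e_{1} e_{2}
second term: \frac{23}{20} + \frac{99}{100} e_{1} - \frac{5}{8} e_{2} - \frac{12}{5} e_{1} e_{2}
Answer: \frac{23}{10} - \frac{5}{2} e_{1} + \frac{32}{15} e_{2} - \frac{16}{15} e_{1} e_{2}


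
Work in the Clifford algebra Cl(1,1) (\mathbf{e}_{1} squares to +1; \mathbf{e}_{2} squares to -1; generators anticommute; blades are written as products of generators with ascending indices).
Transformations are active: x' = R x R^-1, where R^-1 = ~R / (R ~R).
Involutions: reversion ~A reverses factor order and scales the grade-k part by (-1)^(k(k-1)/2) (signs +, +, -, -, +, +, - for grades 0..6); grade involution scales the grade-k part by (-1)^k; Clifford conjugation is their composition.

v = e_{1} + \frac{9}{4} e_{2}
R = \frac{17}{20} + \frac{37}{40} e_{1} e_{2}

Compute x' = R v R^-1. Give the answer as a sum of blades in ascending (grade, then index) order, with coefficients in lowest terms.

~R = \frac{17}{20} - \frac{37}{40} e_{1} e_{2}, and R ~R = -\frac{213}{1600}, so R^-1 = ~R / (-\frac{213}{1600}).
R v = -\frac{197}{160} e_{1} + \frac{79}{80} e_{2}
Answer: \frac{3136}{213} e_{1} - \frac{12661}{852} e_{2}


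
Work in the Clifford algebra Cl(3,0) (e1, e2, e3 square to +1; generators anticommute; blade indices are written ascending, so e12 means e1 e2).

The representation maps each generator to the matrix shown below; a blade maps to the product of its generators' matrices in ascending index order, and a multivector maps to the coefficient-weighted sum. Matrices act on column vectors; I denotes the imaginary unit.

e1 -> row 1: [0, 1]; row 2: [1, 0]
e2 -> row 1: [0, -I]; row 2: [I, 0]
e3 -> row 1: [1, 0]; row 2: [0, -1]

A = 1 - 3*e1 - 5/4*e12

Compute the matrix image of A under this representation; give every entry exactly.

Bivector images (products of the table entries): rho(e12) = rho(e1)rho(e2) = row 1: [I, 0]; row 2: [0, -I].
M = (1)*1 + (-3)*rho(e1) + (-5/4)*rho(e12), summed entrywise (1 is the identity matrix):
Answer: row 1: [1 - 5*I/4, -3]; row 2: [-3, 1 + 5*I/4]


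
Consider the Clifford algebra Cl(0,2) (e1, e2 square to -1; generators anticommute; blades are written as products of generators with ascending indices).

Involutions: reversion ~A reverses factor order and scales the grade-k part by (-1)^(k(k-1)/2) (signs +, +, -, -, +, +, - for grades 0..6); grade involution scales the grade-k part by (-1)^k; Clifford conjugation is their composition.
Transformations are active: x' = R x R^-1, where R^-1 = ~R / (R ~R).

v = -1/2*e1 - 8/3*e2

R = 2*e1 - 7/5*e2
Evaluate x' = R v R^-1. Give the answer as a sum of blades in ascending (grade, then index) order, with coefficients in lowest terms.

~R = 2*e1 - 7/5*e2, and R ~R = -149/25, so R^-1 = ~R / (-149/25).
R v = -41/15 - 181/30*e1 e2
Answer: 2087/894*e1 + 206/149*e2


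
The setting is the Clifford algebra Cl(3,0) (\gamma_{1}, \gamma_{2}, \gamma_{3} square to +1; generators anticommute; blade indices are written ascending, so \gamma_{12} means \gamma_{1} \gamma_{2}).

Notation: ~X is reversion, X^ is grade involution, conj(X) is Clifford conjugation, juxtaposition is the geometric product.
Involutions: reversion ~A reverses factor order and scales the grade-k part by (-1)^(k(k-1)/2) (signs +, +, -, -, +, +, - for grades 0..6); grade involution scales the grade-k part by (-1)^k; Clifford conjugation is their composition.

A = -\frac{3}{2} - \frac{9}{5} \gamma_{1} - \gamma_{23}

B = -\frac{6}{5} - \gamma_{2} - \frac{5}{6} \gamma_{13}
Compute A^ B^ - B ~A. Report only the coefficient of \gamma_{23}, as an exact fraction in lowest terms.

first term: \frac{9}{5} - \frac{54}{25} \gamma_{1} - \frac{3}{2} \gamma_{2} - \frac{1}{2} \gamma_{3} + \frac{79}{30} \gamma_{12} + \frac{5}{4} \gamma_{13} + \frac{6}{5} \gamma_{23}
second term: \frac{9}{5} + \frac{54}{25} \gamma_{1} + \frac{3}{2} \gamma_{2} - \frac{5}{2} \gamma_{3} - \frac{29}{30} \gamma_{12} + \frac{5}{4} \gamma_{13} - \frac{6}{5} \gamma_{23}
Answer: \frac{12}{5}


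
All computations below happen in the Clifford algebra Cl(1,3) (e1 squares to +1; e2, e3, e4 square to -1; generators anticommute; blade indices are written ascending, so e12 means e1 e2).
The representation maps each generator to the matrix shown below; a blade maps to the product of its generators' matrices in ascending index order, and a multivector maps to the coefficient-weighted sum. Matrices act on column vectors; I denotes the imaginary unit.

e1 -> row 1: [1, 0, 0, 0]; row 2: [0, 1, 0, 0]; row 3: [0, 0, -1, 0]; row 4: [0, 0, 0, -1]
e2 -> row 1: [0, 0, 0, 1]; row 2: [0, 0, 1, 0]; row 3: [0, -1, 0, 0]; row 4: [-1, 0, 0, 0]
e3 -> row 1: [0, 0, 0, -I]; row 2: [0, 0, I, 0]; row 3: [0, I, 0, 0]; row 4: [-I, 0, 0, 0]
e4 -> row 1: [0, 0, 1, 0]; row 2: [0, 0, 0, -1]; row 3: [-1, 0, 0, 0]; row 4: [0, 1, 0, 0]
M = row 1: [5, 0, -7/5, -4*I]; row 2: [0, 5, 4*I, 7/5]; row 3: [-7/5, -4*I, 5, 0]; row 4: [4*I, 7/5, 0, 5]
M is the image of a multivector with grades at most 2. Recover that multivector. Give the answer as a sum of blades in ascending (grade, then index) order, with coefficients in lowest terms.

Method: the blade images are trace-orthogonal — tr(rho(e_A) rho(e_B)^-1) = 4 if A = B and 0 otherwise — and rho(e_A)^-1 = (e_A)^2 * rho(e_A) with (e_A)^2 = +1 or -1, so the coefficient of e_A in the preimage is (e_A)^2 * tr(M rho(e_A))/4.
Nonzero projections over blades of grade <= 2: 1: (1)^2 = +1, tr(M 1) = 20, coefficient 5; e13: (e13)^2 = +1, tr(M rho(e13)) = 16, coefficient 4; e14: (e14)^2 = +1, tr(M rho(e14)) = -28/5, coefficient -7/5. Every other blade of grade <= 2 projects to 0.
Answer: 5 + 4*e13 - 7/5*e14


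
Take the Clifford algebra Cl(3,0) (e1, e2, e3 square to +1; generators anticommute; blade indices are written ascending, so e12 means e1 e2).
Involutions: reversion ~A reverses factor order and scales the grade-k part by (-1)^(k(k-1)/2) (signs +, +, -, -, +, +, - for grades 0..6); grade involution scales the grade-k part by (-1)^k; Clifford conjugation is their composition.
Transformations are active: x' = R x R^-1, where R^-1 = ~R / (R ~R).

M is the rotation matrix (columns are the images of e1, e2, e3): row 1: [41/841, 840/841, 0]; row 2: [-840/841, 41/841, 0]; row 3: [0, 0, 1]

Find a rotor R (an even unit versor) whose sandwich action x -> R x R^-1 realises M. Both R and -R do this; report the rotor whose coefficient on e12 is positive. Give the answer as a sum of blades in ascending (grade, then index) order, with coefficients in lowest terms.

Method: write R = a + b12*e12 + b13*e13 + b23*e23 with a^2 + b12^2 + b13^2 + b23^2 = 1 (so R^-1 = ~R). Expanding the columns R e_j ~R gives tr M = 4a^2 - 1 and, from the antisymmetric part, M21 - M12 = -4a*b12, M13 - M31 = 4a*b13, M32 - M23 = -4a*b23.
Here tr M = 923/841, so a^2 = (1 + tr M)/4 = 441/841 and a = ±21/29. Taking a = 21/29: M21 - M12 = -1680/841, M13 - M31 = 0, M32 - M23 = 0, giving b12 = 20/29, b13 = 0, b23 = 0, i.e. R = 21/29 + 20/29*e12.
Its e12 coefficient is already positive.
Answer: 21/29 + 20/29*e12. Key observation: the double cover Spin(3) -> SO(3) sends R and -R to the same matrix (trace 923/841 here), so the stated sign of the e12 coefficient is what selects one sheet.


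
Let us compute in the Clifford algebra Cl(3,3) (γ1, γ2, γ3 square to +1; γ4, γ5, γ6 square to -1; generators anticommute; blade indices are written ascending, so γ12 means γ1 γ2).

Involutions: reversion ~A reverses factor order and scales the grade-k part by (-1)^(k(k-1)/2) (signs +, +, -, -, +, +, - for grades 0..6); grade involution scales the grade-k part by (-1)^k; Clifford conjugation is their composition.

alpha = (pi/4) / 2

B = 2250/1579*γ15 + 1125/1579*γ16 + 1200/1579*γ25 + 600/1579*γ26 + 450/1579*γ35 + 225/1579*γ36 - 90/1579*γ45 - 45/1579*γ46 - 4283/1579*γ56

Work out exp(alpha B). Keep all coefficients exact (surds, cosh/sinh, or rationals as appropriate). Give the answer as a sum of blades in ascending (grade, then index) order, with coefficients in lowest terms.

B^2 term by term: the squares give (2250/1579)^2*(γ15)^2 + (1125/1579)^2*(γ16)^2 + (1200/1579)^2*(γ25)^2 + (600/1579)^2*(γ26)^2 + (450/1579)^2*(γ35)^2 + (225/1579)^2*(γ36)^2 + (-90/1579)^2*(γ45)^2 + (-45/1579)^2*(γ46)^2 + (-4283/1579)^2*(γ56)^2 = 5062500/2493241*(+1) + 1265625/2493241*(+1) + 1440000/2493241*(+1) + 360000/2493241*(+1) + 202500/2493241*(+1) + 50625/2493241*(+1) + 8100/2493241*(-1) + 2025/2493241*(-1) + 18344089/2493241*(-1) = -4 (each basis 2-blade squares to minus the product of its generators' squares); cross terms between blades sharing an index anticommute and cancel; the commuting (index-disjoint) pairs give grade-4 terms 2*c*c'*(blade product), which cancel blade by blade — γ1256: -2700000/2493241 + 2700000/2493241 = 0; γ1356: -1012500/2493241 + 1012500/2493241 = 0; γ1456: 202500/2493241 - 202500/2493241 = 0; γ2356: -540000/2493241 + 540000/2493241 = 0; γ2456: 108000/2493241 - 108000/2493241 = 0; γ3456: 40500/2493241 - 40500/2493241 = 0 — confirming B is simple. So B^2 = -4.
B^2 = -4 — the negative square puts this in the circular regime; l = 2, alpha*l = pi/4, so exp(alpha B) = cos(pi/4) + (sin(pi/4)/2)*B = sqrt(2)/2 + (sqrt(2)/4)*B.
Answer: sqrt(2)/2 + 1125*sqrt(2)/3158*γ15 + 1125*sqrt(2)/6316*γ16 + 300*sqrt(2)/1579*γ25 + 150*sqrt(2)/1579*γ26 + 225*sqrt(2)/3158*γ35 + 225*sqrt(2)/6316*γ36 - 45*sqrt(2)/3158*γ45 - 45*sqrt(2)/6316*γ46 - 4283*sqrt(2)/6316*γ56


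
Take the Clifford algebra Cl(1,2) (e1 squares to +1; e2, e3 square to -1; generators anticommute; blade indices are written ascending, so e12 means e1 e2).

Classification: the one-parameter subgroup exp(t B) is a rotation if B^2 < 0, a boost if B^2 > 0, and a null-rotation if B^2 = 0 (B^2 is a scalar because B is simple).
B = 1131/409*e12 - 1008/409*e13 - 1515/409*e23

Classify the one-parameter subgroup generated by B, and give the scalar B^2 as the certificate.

B^2 term by term: the squares give (1131/409)^2*(e12)^2 + (-1008/409)^2*(e13)^2 + (-1515/409)^2*(e23)^2 = 1279161/167281*(+1) + 1016064/167281*(+1) + 2295225/167281*(-1) = 0 (each basis 2-blade squares to minus the product of its generators' squares); cross terms between blades sharing an index anticommute and cancel. So B^2 = 0.
Answer: null-rotation, certificate B^2 = 0. The class reads off the invariant scalar 0 directly.


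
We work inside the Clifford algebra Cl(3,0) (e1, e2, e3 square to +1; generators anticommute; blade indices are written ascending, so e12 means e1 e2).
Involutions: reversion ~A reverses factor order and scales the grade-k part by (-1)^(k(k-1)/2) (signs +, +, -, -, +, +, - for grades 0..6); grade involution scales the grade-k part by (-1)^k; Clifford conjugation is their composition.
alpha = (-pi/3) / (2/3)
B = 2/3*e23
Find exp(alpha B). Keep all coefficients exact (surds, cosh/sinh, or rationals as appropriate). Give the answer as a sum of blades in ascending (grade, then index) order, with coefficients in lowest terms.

B^2 = (2/3)^2*(e23)^2 = 4/9*(-1) = -4/9 (a basis 2-blade squares to minus the product of its generators' squares).
B^2 = -4/9 — since the square is negative, the closed form is circular: l = 2/3, alpha*l = -pi/3, so exp(alpha B) = cos(-pi/3) + (sin(-pi/3)/(2/3))*B = 1/2 + (-3*sqrt(3)/4)*B.
Answer: 1/2 - sqrt(3)/2*e23


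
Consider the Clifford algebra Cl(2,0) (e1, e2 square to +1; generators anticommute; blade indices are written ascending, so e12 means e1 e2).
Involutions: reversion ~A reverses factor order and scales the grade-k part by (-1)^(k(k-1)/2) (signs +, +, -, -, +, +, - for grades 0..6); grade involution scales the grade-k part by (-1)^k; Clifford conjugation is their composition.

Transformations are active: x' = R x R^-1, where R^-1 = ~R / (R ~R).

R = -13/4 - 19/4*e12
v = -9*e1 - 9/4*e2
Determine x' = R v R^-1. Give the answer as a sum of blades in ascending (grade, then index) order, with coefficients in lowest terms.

~R = -13/4 + 19/4*e12, and R ~R = 265/8, so R^-1 = ~R / (265/8).
R v = 639/16*e1 - 567/16*e2
Answer: 1233/1060*e1 + 2439/265*e2


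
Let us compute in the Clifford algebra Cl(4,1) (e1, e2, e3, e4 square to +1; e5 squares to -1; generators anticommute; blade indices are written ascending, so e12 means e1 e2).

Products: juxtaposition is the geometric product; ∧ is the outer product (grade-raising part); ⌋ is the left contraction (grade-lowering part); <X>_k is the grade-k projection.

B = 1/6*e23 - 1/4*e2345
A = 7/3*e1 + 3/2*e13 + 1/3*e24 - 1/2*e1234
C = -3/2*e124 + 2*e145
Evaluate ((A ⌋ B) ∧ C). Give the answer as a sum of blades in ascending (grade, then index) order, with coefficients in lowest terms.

step 1: -1/12*e35
step 2: -1/8*e12345
Answer: -1/8*e12345


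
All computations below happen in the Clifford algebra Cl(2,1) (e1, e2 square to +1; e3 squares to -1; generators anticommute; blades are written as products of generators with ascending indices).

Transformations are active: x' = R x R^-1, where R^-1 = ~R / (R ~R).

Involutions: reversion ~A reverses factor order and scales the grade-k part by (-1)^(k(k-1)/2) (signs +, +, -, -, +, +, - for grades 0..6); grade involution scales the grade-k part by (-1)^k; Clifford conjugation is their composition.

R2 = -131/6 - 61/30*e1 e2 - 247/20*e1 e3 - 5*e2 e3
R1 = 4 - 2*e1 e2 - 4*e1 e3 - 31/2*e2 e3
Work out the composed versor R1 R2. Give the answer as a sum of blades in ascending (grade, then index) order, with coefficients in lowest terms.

Distribute over the terms of R1 (each basis-blade product reordered to ascending indices, repeated generators contracted through their squares):
(4) R2 = -262/3 - 122/15*e1 e2 - 247/5*e1 e3 - 20*e2 e3
(-2*e1 e2) R2 = -61/15 + 131/3*e1 e2 + 10*e1 e3 - 247/10*e2 e3
(-4*e1 e3) R2 = 247/5 + 20*e1 e2 + 262/3*e1 e3 + 122/15*e2 e3
(-31/2*e2 e3) R2 = 155/2 - 7657/40*e1 e2 - 1891/60*e1 e3 + 4061/12*e2 e3
Summing the partial products and collecting blades:
Answer: 71/2 - 16307/120*e1 e2 + 197/12*e1 e3 + 6037/20*e2 e3


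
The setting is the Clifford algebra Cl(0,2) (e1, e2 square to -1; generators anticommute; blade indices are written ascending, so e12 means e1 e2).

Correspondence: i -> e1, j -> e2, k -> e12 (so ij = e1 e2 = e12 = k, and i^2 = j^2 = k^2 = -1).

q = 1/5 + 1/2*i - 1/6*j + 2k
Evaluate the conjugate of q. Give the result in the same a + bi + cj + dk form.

In blades: q = 1/5 + 1/2*e1 - 1/6*e2 + 2*e12.
Conjugation here is Clifford conjugation: the scalar is fixed and the grade-1 and grade-2 blades all flip sign, giving 1/5 - 1/2*e1 + 1/6*e2 - 2*e12; translating back:
Answer: 1/5 - 1/2*i + 1/6*j - 2k


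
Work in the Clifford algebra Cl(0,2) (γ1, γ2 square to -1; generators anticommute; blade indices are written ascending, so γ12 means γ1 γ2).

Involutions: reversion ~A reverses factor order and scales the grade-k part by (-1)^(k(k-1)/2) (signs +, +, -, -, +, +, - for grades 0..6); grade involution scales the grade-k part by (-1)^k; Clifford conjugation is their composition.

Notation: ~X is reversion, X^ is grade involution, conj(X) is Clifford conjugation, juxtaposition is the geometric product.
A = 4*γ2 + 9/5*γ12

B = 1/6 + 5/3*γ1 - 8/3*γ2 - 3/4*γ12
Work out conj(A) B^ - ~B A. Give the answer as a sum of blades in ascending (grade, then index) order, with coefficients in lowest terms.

first term: 559/60 + 39/5*γ1 + 7/3*γ2 - 209/30*γ12
second term: 559/60 - 39/5*γ1 - 7/3*γ2 + 209/30*γ12
Answer: 78/5*γ1 + 14/3*γ2 - 209/15*γ12


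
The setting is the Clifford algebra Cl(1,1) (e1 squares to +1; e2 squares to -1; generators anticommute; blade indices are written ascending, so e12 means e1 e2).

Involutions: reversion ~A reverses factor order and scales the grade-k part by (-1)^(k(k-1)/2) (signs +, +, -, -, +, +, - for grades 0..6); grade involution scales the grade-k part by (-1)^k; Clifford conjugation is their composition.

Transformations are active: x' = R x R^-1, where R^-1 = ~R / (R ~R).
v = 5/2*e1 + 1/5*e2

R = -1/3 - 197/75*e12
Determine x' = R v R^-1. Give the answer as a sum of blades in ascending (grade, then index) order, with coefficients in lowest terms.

~R = -1/3 + 197/75*e12, and R ~R = -12728/1875, so R^-1 = ~R / (-12728/1875).
R v = -77/250*e1 + 13/2*e2
Answer: -32205/12728*e1 + 27897/63640*e2


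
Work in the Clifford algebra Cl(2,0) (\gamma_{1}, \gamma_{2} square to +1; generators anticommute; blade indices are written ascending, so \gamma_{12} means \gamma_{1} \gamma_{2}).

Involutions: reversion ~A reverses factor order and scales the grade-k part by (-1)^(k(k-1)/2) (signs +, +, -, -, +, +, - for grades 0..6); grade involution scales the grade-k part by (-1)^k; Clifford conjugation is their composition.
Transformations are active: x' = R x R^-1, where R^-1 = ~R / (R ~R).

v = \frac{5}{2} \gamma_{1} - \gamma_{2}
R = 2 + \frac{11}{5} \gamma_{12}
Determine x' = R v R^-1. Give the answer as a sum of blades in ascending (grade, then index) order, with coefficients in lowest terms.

~R = 2 - \frac{11}{5} \gamma_{12}, and R ~R = \frac{221}{25}, so R^-1 = ~R / (\frac{221}{25}).
R v = \frac{14}{5} \gamma_{1} - \frac{15}{2} \gamma_{2}
Answer: -\frac{545}{442} \gamma_{1} - \frac{529}{221} \gamma_{2}


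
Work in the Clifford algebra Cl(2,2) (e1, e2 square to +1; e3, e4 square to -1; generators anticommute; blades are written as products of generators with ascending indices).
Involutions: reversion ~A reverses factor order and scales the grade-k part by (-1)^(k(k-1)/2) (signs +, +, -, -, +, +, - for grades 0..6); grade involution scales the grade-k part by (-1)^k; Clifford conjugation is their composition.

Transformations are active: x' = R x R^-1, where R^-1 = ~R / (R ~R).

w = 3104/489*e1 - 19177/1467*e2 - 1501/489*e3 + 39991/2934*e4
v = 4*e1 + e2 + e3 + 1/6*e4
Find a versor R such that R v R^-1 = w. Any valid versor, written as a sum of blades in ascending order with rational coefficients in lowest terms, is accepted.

Equal squares first: v^2 = w^2 = 575/36. Then v + w = 5060/489*e1 - 17710/1467*e2 - 1012/489*e3 + 20240/1467*e4 is a versor taking v to w, provided it is invertible.
Answer: 5060/489*e1 - 17710/1467*e2 - 1012/489*e3 + 20240/1467*e4


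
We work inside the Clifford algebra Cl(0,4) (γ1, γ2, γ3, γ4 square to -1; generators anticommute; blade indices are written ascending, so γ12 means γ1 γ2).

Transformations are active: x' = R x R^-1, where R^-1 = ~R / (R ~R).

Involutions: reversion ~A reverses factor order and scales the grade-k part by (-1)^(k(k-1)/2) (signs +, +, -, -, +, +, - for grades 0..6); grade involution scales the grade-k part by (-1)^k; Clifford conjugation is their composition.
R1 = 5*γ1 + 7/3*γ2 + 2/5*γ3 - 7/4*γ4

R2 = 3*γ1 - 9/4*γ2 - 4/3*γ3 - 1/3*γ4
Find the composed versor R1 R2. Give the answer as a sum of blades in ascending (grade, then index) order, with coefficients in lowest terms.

Distribute over the terms of R1 (each basis-blade product reordered to ascending indices, repeated generators contracted through their squares):
(5*γ1) R2 = -15 - 45/4*γ12 - 20/3*γ13 - 5/3*γ14
(7/3*γ2) R2 = 21/4 - 7*γ12 - 28/9*γ23 - 7/9*γ24
(2/5*γ3) R2 = 8/15 - 6/5*γ13 + 9/10*γ23 - 2/15*γ34
(-7/4*γ4) R2 = -7/12 + 21/4*γ14 - 63/16*γ24 - 7/3*γ34
Summing the partial products and collecting blades:
Answer: -49/5 - 73/4*γ12 - 118/15*γ13 + 43/12*γ14 - 199/90*γ23 - 679/144*γ24 - 37/15*γ34


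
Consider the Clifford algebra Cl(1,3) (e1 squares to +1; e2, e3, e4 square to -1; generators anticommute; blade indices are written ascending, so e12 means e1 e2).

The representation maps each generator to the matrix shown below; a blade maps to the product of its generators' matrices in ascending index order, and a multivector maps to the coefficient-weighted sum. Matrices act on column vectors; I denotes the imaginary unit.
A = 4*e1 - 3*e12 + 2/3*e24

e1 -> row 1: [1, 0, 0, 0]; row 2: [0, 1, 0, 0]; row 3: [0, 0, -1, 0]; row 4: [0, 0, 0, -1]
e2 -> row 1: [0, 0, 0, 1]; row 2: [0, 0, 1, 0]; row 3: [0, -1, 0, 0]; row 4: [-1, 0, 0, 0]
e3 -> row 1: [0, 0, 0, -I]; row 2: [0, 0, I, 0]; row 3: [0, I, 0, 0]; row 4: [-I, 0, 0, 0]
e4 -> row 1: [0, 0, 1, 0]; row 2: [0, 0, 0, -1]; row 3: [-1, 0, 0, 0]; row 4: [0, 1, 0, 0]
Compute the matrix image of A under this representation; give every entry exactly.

Bivector images (products of the table entries): rho(e12) = rho(e1)rho(e2) = row 1: [0, 0, 0, 1]; row 2: [0, 0, 1, 0]; row 3: [0, 1, 0, 0]; row 4: [1, 0, 0, 0]; rho(e24) = rho(e2)rho(e4) = row 1: [0, 1, 0, 0]; row 2: [-1, 0, 0, 0]; row 3: [0, 0, 0, 1]; row 4: [0, 0, -1, 0].
M = (4)*rho(e1) + (-3)*rho(e12) + (2/3)*rho(e24), summed entrywise:
Answer: row 1: [4, 2/3, 0, -3]; row 2: [-2/3, 4, -3, 0]; row 3: [0, -3, -4, 2/3]; row 4: [-3, 0, -2/3, -4]


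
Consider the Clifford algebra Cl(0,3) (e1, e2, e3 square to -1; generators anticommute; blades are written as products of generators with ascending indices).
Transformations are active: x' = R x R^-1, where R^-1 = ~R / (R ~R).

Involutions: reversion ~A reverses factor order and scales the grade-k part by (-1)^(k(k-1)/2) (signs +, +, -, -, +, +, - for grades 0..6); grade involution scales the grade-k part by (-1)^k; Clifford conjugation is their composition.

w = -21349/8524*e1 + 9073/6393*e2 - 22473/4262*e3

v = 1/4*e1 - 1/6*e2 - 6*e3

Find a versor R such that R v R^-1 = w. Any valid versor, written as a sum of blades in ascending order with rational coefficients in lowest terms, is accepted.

Since q(v) = q(w) = -5197/144, the sum R = v + w = -9609/4262*e1 + 16015/12786*e2 - 48045/4262*e3 does the job whenever invertible.
Answer: -9609/4262*e1 + 16015/12786*e2 - 48045/4262*e3


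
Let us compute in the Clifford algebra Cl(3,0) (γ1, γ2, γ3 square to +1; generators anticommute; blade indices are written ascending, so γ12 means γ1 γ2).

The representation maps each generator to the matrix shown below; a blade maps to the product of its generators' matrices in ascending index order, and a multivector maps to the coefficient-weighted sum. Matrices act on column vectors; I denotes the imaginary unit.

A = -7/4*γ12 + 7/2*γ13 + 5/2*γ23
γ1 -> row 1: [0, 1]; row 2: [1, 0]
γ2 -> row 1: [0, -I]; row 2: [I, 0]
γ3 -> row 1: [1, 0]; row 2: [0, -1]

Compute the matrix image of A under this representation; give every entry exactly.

Bivector images (products of the table entries): rho(γ12) = rho(γ1)rho(γ2) = row 1: [I, 0]; row 2: [0, -I]; rho(γ13) = rho(γ1)rho(γ3) = row 1: [0, -1]; row 2: [1, 0]; rho(γ23) = rho(γ2)rho(γ3) = row 1: [0, I]; row 2: [I, 0].
M = (-7/4)*rho(γ12) + (7/2)*rho(γ13) + (5/2)*rho(γ23), summed entrywise:
Answer: row 1: [-7*I/4, -7/2 + 5*I/2]; row 2: [7/2 + 5*I/2, 7*I/4]


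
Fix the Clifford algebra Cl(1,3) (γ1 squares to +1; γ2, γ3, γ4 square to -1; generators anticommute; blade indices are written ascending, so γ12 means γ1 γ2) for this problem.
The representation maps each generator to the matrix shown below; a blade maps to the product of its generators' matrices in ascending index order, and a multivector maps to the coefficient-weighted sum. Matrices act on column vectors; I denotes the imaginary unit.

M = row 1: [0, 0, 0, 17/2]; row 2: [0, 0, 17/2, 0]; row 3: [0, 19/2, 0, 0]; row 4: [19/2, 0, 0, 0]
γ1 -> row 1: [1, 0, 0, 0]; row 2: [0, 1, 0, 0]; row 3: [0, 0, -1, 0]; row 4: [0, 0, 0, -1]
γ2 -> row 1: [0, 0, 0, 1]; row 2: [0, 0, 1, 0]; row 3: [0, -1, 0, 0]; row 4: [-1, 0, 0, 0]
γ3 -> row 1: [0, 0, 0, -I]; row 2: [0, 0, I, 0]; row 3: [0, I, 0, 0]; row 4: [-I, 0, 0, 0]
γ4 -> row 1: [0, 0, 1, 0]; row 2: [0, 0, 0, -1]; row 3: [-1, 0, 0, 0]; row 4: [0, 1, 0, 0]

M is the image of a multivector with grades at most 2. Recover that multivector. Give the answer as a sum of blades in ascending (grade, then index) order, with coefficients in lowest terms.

Method: the blade images are trace-orthogonal — tr(rho(e_A) rho(e_B)^-1) = 4 if A = B and 0 otherwise — and rho(e_A)^-1 = (e_A)^2 * rho(e_A) with (e_A)^2 = +1 or -1, so the coefficient of e_A in the preimage is (e_A)^2 * tr(M rho(e_A))/4.
Nonzero projections over blades of grade <= 2: γ2: (γ2)^2 = -1, tr(M rho(γ2)) = 2, coefficient -1/2; γ12: (γ12)^2 = +1, tr(M rho(γ12)) = 36, coefficient 9. Every other blade of grade <= 2 projects to 0.
Answer: -1/2*γ2 + 9*γ12


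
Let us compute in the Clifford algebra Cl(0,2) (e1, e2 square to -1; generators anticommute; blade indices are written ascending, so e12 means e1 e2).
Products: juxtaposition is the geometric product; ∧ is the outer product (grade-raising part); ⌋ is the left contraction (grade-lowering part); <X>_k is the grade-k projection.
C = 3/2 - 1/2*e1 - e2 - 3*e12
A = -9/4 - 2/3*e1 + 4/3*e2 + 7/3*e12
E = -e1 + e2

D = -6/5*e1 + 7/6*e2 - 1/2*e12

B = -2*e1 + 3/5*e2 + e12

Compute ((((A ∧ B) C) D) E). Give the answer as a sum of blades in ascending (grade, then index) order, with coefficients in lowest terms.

step 1: 9/2*e1 - 27/20*e2 + 1/60*e12
step 2: 19/20 + 649/60*e1 + 172/15*e2 - 103/20*e12
step 3: -5351/1800 - 173/200*e1 + 3809/300*e2 + 11657/450*e12
step 4: -8137/600 - 13759/600*e1 - 51979/1800*e2 + 7099/600*e12
Answer: -8137/600 - 13759/600*e1 - 51979/1800*e2 + 7099/600*e12


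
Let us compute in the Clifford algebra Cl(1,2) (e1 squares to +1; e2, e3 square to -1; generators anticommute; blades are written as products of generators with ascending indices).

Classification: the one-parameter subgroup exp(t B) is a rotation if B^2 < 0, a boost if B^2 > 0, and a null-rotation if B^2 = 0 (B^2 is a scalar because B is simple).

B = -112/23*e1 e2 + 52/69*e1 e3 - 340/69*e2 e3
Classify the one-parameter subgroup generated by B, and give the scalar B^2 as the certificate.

B^2 term by term: the squares give (-112/23)^2*(e1 e2)^2 + (52/69)^2*(e1 e3)^2 + (-340/69)^2*(e2 e3)^2 = 12544/529*(+1) + 2704/4761*(+1) + 115600/4761*(-1) = 0 (each basis 2-blade squares to minus the product of its generators' squares); cross terms between blades sharing an index anticommute and cancel. So B^2 = 0.
Answer: null-rotation, certificate B^2 = 0. Why this suffices: the scalar 0 survives any versor conjugation, so its sign alone determines the class however B is presented.


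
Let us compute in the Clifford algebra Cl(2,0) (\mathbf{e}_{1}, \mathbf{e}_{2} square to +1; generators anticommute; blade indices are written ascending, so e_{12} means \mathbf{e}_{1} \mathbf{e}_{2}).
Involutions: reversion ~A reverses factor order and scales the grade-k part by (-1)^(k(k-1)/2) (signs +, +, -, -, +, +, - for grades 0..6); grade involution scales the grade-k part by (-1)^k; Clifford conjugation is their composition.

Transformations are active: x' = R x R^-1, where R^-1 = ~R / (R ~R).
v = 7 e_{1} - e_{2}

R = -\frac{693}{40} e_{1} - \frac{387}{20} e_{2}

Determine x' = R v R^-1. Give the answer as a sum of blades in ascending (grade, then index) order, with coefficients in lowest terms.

~R = -\frac{693}{40} e_{1} - \frac{387}{20} e_{2}, and R ~R = \frac{43173}{64}, so R^-1 = ~R / (\frac{43173}{64}).
R v = -\frac{4077}{40} + \frac{6111}{40} e_{12}
Answer: -\frac{23513}{13325} e_{1} + \frac{91241}{13325} e_{2}


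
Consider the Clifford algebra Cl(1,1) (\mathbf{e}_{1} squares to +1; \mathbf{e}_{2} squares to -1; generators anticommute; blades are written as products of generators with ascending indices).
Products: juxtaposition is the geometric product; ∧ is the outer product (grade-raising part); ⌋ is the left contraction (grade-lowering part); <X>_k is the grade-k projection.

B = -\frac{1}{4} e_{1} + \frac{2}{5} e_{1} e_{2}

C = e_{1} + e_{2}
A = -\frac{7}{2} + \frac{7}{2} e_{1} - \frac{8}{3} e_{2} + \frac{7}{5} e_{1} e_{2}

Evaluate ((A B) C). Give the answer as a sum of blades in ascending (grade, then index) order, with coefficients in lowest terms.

step 1: -\frac{63}{200} - \frac{23}{120} e_{1} + \frac{7}{4} e_{2} - \frac{31}{15} e_{1} e_{2}
step 2: -\frac{233}{120} + \frac{1051}{600} e_{1} + \frac{1051}{600} e_{2} - \frac{233}{120} e_{1} e_{2}
Answer: -\frac{233}{120} + \frac{1051}{600} e_{1} + \frac{1051}{600} e_{2} - \frac{233}{120} e_{1} e_{2}


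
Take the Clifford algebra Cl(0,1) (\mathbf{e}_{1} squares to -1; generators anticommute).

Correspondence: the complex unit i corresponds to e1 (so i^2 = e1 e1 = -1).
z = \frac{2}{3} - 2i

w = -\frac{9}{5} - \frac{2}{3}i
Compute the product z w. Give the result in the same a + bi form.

In blades: z = \frac{2}{3} - 2 e_{1}, w = -\frac{9}{5} - \frac{2}{3} e_{1}.
Distribute z over w term by term (generator squares from the signature, products reordered to ascending indices): (\frac{2}{3})*w = -\frac{6}{5} - \frac{4}{9} e_{1}; (-2 e_{1})*w = -\frac{4}{3} + \frac{18}{5} e_{1}.
Sum: -\frac{38}{15} + \frac{142}{45} e_{1}; translating back through the correspondence:
Answer: -\frac{38}{15} + \frac{142}{45}i


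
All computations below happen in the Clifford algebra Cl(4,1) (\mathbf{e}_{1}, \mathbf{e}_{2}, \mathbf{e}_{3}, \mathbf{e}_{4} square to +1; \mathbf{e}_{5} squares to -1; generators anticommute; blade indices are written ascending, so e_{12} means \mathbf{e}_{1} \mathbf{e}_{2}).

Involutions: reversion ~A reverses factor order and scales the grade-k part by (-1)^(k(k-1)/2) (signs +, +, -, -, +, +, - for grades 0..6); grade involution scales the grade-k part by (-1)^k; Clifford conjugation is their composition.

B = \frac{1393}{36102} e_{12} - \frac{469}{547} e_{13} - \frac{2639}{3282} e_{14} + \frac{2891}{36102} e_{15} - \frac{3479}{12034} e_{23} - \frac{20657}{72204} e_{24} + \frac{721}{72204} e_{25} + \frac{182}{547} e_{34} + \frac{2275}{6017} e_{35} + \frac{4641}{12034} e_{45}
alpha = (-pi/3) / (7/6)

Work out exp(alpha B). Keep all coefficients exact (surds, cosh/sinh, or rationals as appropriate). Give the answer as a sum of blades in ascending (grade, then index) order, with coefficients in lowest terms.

B^2 term by term: the squares give (\frac{1393}{36102})^2*(e_{12})^2 + (-\frac{469}{547})^2*(e_{13})^2 + (-\frac{2639}{3282})^2*(e_{14})^2 + (\frac{2891}{36102})^2*(e_{15})^2 + (-\frac{3479}{12034})^2*(e_{23})^2 + (-\frac{20657}{72204})^2*(e_{24})^2 + (\frac{721}{72204})^2*(e_{25})^2 + (\frac{182}{547})^2*(e_{34})^2 + (\frac{2275}{6017})^2*(e_{35})^2 + (\frac{4641}{12034})^2*(e_{45})^2 = \frac{1940449}{1303354404}*(-1) + \frac{219961}{299209}*(-1) + \frac{6964321}{10771524}*(-1) + \frac{8357881}{1303354404}*(+1) + \frac{12103441}{144817156}*(-1) + \frac{426711649}{5213417616}*(-1) + \frac{519841}{5213417616}*(+1) + \frac{33124}{299209}*(-1) + \frac{5175625}{36204289}*(+1) + \frac{21538881}{144817156}*(+1) = -\frac{49}{36} (each basis 2-blade squares to minus the product of its generators' squares); cross terms between blades sharing an index anticommute and cancel; the commuting (index-disjoint) pairs give grade-4 terms 2*c*c'*(blade product), which cancel blade by blade — e_{1234}: \frac{253526}{9873897} - \frac{9688133}{19747794} + \frac{9181081}{19747794} = 0; e_{1235}: \frac{3169075}{108612867} + \frac{338149}{19747794} - \frac{10057789}{217225734} = 0; e_{1245}: \frac{2154971}{72408578} + \frac{1902719}{118486764} - \frac{59719387}{1303354404} = 0; e_{1345}: -\frac{2176629}{3291299} + \frac{6003725}{9873897} + \frac{526162}{9873897} = 0; e_{2345}: -\frac{16146039}{72408578} + \frac{46994675}{217225734} + \frac{65611}{9873897} = 0 — confirming B is simple. So B^2 = -\frac{49}{36}.
B^2 = -\frac{49}{36} — since the square is negative, the closed form is circular: l = \frac{7}{6}, alpha*l = - \frac{\pi}{3}, so exp(alpha B) = cos(- \frac{\pi}{3}) + (sin(- \frac{\pi}{3})/(\frac{7}{6}))*B = \frac{1}{2} + (- \frac{3 \sqrt{3}}{7})*B.
Answer: \frac{1}{2} - \frac{199 \sqrt{3}}{12034} e_{12} + \frac{201 \sqrt{3}}{547} e_{13} + \frac{377 \sqrt{3}}{1094} e_{14} - \frac{413 \sqrt{3}}{12034} e_{15} + \frac{1491 \sqrt{3}}{12034} e_{23} + \frac{2951 \sqrt{3}}{24068} e_{24} - \frac{103 \sqrt{3}}{24068} e_{25} - \frac{78 \sqrt{3}}{547} e_{34} - \frac{975 \sqrt{3}}{6017} e_{35} - \frac{1989 \sqrt{3}}{12034} e_{45}


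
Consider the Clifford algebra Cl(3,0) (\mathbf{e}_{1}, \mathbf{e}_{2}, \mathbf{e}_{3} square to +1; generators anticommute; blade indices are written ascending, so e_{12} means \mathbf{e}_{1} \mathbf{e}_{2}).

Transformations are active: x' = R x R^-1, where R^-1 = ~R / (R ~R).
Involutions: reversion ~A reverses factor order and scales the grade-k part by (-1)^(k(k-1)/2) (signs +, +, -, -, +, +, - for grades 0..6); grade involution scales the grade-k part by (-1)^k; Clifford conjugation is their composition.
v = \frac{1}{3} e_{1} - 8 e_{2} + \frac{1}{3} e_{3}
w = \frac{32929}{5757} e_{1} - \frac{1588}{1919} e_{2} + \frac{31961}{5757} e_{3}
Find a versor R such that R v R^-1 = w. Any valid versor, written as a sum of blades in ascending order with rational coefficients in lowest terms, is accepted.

A norm check does it: q(v) = q(w) = \frac{578}{9}, hence R = v + w = \frac{11616}{1919} e_{1} - \frac{16940}{1919} e_{2} + \frac{33880}{5757} e_{3} realises the map — parallel part kept, (v - w)/2 negated, v carried to w.
Answer: \frac{11616}{1919} e_{1} - \frac{16940}{1919} e_{2} + \frac{33880}{5757} e_{3}


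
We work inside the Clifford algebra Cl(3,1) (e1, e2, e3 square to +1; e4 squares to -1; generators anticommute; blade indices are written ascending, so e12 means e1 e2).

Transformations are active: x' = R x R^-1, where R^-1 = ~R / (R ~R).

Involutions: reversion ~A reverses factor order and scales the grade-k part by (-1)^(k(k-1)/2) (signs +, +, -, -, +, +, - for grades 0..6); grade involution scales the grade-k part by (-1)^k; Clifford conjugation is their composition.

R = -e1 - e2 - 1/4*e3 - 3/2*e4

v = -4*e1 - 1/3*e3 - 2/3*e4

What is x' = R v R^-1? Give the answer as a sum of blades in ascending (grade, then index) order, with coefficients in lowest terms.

~R = -e1 - e2 - 1/4*e3 - 3/2*e4, and R ~R = -3/16, so R^-1 = ~R / (-3/16).
R v = 37/12 - 4*e12 - 2/3*e13 - 16/3*e14 + 1/3*e23 + 2/3*e24 - 1/3*e34
Answer: 332/9*e1 + 296/9*e2 + 77/9*e3 + 50*e4


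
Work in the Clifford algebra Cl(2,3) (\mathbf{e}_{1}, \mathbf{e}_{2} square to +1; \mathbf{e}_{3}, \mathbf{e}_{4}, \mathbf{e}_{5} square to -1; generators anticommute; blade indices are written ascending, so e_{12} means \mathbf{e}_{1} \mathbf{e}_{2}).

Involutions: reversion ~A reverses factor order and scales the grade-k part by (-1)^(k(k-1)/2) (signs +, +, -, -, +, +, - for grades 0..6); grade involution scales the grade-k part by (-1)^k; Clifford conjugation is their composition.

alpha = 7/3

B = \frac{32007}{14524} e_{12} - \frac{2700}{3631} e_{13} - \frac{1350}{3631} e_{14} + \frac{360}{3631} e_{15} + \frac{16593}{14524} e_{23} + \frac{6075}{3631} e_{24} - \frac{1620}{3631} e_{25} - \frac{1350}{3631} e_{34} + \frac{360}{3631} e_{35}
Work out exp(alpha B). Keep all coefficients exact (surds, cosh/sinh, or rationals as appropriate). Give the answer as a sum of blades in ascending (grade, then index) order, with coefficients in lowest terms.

B^2 term by term: the squares give (\frac{32007}{14524})^2*(e_{12})^2 + (-\frac{2700}{3631})^2*(e_{13})^2 + (-\frac{1350}{3631})^2*(e_{14})^2 + (\frac{360}{3631})^2*(e_{15})^2 + (\frac{16593}{14524})^2*(e_{23})^2 + (\frac{6075}{3631})^2*(e_{24})^2 + (-\frac{1620}{3631})^2*(e_{25})^2 + (-\frac{1350}{3631})^2*(e_{34})^2 + (\frac{360}{3631})^2*(e_{35})^2 = \frac{1024448049}{210946576}*(-1) + \frac{7290000}{13184161}*(+1) + \frac{1822500}{13184161}*(+1) + \frac{129600}{13184161}*(+1) + \frac{275327649}{210946576}*(+1) + \frac{36905625}{13184161}*(+1) + \frac{2624400}{13184161}*(+1) + \frac{1822500}{13184161}*(-1) + \frac{129600}{13184161}*(-1) = 0 (each basis 2-blade squares to minus the product of its generators' squares); cross terms between blades sharing an index anticommute and cancel; the commuting (index-disjoint) pairs give grade-4 terms 2*c*c'*(blade product), which cancel blade by blade — e_{1234}: -\frac{21604725}{13184161} + \frac{32805000}{13184161} - \frac{11200275}{13184161} = 0; e_{1235}: \frac{5761260}{13184161} - \frac{8748000}{13184161} + \frac{2986740}{13184161} = 0; e_{1245}: -\frac{4374000}{13184161} + \frac{4374000}{13184161} = 0; e_{1345}: \frac{972000}{13184161} - \frac{972000}{13184161} = 0; e_{2345}: -\frac{4374000}{13184161} + \frac{4374000}{13184161} = 0 — confirming B is simple. So B^2 = 0.
B^2 = 0, so the series truncates immediately: exp(alpha B) = 1 + alpha B (parabolic case).
Answer: 1 + \frac{74683}{14524} e_{12} - \frac{6300}{3631} e_{13} - \frac{3150}{3631} e_{14} + \frac{840}{3631} e_{15} + \frac{38717}{14524} e_{23} + \frac{14175}{3631} e_{24} - \frac{3780}{3631} e_{25} - \frac{3150}{3631} e_{34} + \frac{840}{3631} e_{35}
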